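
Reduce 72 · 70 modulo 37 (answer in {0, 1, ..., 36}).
Reduce the factors first: 72 ≡ 35, 70 ≡ 33 (mod 37), so 72 · 70 ≡ 35 · 33 (mod 37). 35 · 33 = 1155. Dividing by 37: 1155 = 31·37 + 8. So (72 · 70) mod 37 = 8.

Final answer: 8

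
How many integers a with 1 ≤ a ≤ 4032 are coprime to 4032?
1152

The number of a ∈ {1, ..., 4032} with gcd(a, 4032) = 1 is by definition Euler's totient φ(4032). φ is multiplicative, with φ(p^e) = p^e − p^(e−1). Factorise 4032 = 2^6 · 3^2 · 7. Then
  φ(4032) = (2^6 − 2^5) · (3^2 − 3^1) · (7 − 1) = 32 · 6 · 6 = 1152.
So there are 1152 such integers.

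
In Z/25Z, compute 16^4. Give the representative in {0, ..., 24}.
11

Use repeated squaring. Binary(4) = 100. Walk through the bits of the exponent 4 left-to-right: at each bit after the leading one, square the running value, then multiply by 16 if the bit is 1 (always reducing mod 25):
  bit 1 = 1 (leading): start with 16.
  bit 2 = 0: square 16^2 = 256 ≡ 6 (mod 25).
  bit 3 = 0: square 6^2 = 36 ≡ 11 (mod 25).
Final value: 16^4 ≡ 11 (mod 25).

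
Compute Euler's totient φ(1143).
φ is multiplicative, with φ(p^e) = p^e − p^(e−1). Factorise 1143 = 3^2 · 127. Then
  φ(1143) = (3^2 − 3^1) · (127 − 1) = 6 · 126 = 756.

Final answer: φ(1143) = 756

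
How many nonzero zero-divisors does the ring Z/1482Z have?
In Z/1482Z each nonzero element is either a unit (gcd with 1482 is 1) or a zero-divisor (gcd > 1). The number of units is φ(1482): factorise 1482 = 2 · 3 · 13 · 19, so φ(1482) = (2 − 1) · (3 − 1) · (13 − 1) · (19 − 1) = 1 · 2 · 12 · 18 = 432. The nonzero elements number 1482 − 1 = 1481. Hence the nonzero zero-divisors number 1481 − 432 = 1049.

Final answer: Z/1482Z has 1049 nonzero zero-divisors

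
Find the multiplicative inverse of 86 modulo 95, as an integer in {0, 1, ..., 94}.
86^(−1) ≡ 21 (mod 95)

Apply the extended Euclidean algorithm to (95, 86), tracking rows (r, s, t) with s·95 + t·86 = r. Each division r_prev = q·r_cur + r_new produces the new row as (previous row) − q·(current row):
  row A: (95, 1, 0)   [1·95 + 0·86 = 95]
  row B: (86, 0, 1)   [0·95 + 1·86 = 86]
  95 = 1·86 + 9   → row C = row A − 1·row B = (9, 1, −1)   [check: 1·95 − 1·86 = 9]
  86 = 9·9 + 5   → row D = row B − 9·row C = (5, −9, 10)   [check: −9·95 + 10·86 = 5]
  9 = 1·5 + 4   → row E = row C − 1·row D = (4, 10, −11)   [check: 10·95 − 11·86 = 4]
  5 = 1·4 + 1   → row F = row D − 1·row E = (1, −19, 21)   [check: −19·95 + 21·86 = 1]
  4 = 4·1 + 0   → remainder 0, stop. gcd = 1 (last nonzero row F).
The gcd is 1, so 86 is invertible mod 95. The last nonzero row gives −19·95 + 21·86 = 1, so t = 21. So 86^(−1) ≡ 21 (mod 95). Verify: 86 · 21 = 1806 ≡ 1 (mod 95). ✓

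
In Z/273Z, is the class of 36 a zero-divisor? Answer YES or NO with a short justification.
gcd(36, 273) = 3 > 1, so 36 is not a unit in Z/273Z. In Z/nZ every nonzero non-unit is a zero-divisor: explicitly, take b = 273/gcd = 91 ≠ 0 (mod 273); then 36·91 = 3276 = 12·273, i.e. 36·91 ≡ 0 (mod 273). So 36 is a zero-divisor.

Final answer: YES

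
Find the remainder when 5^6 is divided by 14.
Use repeated squaring. Binary(6) = 110. Walk through the bits of the exponent 6 left-to-right: at each bit after the leading one, square the running value, then multiply by 5 if the bit is 1 (always reducing mod 14):
  bit 1 = 1 (leading): start with 5.
  bit 2 = 1: square 5^2 = 25 ≡ 11; bit is 1, so multiply 11·5 = 55 ≡ 13 (mod 14).
  bit 3 = 0: square 13^2 = 169 ≡ 1 (mod 14).
Final value: 5^6 ≡ 1 (mod 14).

Final answer: 1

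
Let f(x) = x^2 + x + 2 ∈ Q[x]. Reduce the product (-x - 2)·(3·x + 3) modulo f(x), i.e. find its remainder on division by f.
First multiply in Q[x] without reducing: a · b = -3·x^2 - 9·x - 6. Now divide by f(x) = x^2 + x + 2, eliminating the leading term at each step:
  leading term -3·x^2: subtract (-3)·f(x) = -3·x^2 - 3·x - 6, leaving -6·x
The degree is now < 2, so this is the remainder. Hence a · b ≡ -6·x in Q[x]/(f).

Final answer: a · b ≡ -6·x (mod f(x))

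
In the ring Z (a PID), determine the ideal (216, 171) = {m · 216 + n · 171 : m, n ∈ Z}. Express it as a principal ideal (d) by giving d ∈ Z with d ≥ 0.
In the PID Z, (a, b) is generated by gcd(a, b). Compute gcd(216, 171) with the extended Euclidean algorithm, tracking rows (r, s, t) with s·216 + t·171 = r:
  row A: (216, 1, 0)   [1·216 + 0·171 = 216]
  row B: (171, 0, 1)   [0·216 + 1·171 = 171]
  216 = 1·171 + 45   → row C = row A − 1·row B = (45, 1, −1)   [check: 1·216 − 1·171 = 45]
  171 = 3·45 + 36   → row D = row B − 3·row C = (36, −3, 4)   [check: −3·216 + 4·171 = 36]
  45 = 1·36 + 9   → row E = row C − 1·row D = (9, 4, −5)   [check: 4·216 − 5·171 = 9]
  36 = 4·9 + 0   → remainder 0, stop. gcd = 9 (last nonzero row E).
So gcd(216, 171) = 9, with Bézout identity 4·216 − 5·171 = 9. Containment (⊇): the Bézout identity exhibits 9 as an element of (216, 171), giving (9) ⊆ (216, 171). Containment (⊆): since 9 | 216 and 9 | 171 (216 = 9·24, 171 = 9·19), every Z-linear combination of 216 and 171 is divisible by 9, so (216, 171) ⊆ (9). Therefore (216, 171) = (9), d = 9.

Final answer: (216, 171) = (9); d = 9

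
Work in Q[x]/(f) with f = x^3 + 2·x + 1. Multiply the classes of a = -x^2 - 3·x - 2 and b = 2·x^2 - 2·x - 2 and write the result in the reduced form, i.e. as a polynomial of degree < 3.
First multiply in Q[x] without reducing: a · b = -2·x^4 - 4·x^3 + 4·x^2 + 10·x + 4. Now divide by f(x) = x^3 + 2·x + 1, eliminating the leading term at each step:
  leading term -2·x^4: subtract (-2·x)·f(x) = -2·x^4 - 4·x^2 - 2·x, leaving -4·x^3 + 8·x^2 + 12·x + 4
  leading term -4·x^3: subtract (-4)·f(x) = -4·x^3 - 8·x - 4, leaving 8·x^2 + 20·x + 8
The degree is now < 3, so this is the remainder. Hence a · b ≡ 8·x^2 + 20·x + 8 in Q[x]/(f).

Final answer: a · b ≡ 8·x^2 + 20·x + 8 (mod f(x))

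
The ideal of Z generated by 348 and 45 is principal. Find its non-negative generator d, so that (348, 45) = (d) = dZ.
In the PID Z, (a, b) is generated by gcd(a, b). Compute gcd(348, 45) with the extended Euclidean algorithm, tracking rows (r, s, t) with s·348 + t·45 = r:
  row A: (348, 1, 0)   [1·348 + 0·45 = 348]
  row B: (45, 0, 1)   [0·348 + 1·45 = 45]
  348 = 7·45 + 33   → row C = row A − 7·row B = (33, 1, −7)   [check: 1·348 − 7·45 = 33]
  45 = 1·33 + 12   → row D = row B − 1·row C = (12, −1, 8)   [check: −1·348 + 8·45 = 12]
  33 = 2·12 + 9   → row E = row C − 2·row D = (9, 3, −23)   [check: 3·348 − 23·45 = 9]
  12 = 1·9 + 3   → row F = row D − 1·row E = (3, −4, 31)   [check: −4·348 + 31·45 = 3]
  9 = 3·3 + 0   → remainder 0, stop. gcd = 3 (last nonzero row F).
So gcd(348, 45) = 3, with Bézout identity −4·348 + 31·45 = 3. Containment (⊇): the Bézout identity exhibits 3 as an element of (348, 45), giving (3) ⊆ (348, 45). Containment (⊆): since 3 | 348 and 3 | 45 (348 = 3·116, 45 = 3·15), every Z-linear combination of 348 and 45 is divisible by 3, so (348, 45) ⊆ (3). Therefore (348, 45) = (3), d = 3.

Final answer: (348, 45) = (3); d = 3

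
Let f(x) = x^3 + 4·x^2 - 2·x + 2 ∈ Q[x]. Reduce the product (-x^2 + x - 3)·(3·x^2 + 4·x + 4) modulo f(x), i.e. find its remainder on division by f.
a · b ≡ -59·x^2 + 20·x - 34 (mod f(x))

First multiply in Q[x] without reducing: a · b = -3·x^4 - x^3 - 9·x^2 - 8·x - 12. Now divide by f(x) = x^3 + 4·x^2 - 2·x + 2, eliminating the leading term at each step:
  leading term -3·x^4: subtract (-3·x)·f(x) = -3·x^4 - 12·x^3 + 6·x^2 - 6·x, leaving 11·x^3 - 15·x^2 - 2·x - 12
  leading term 11·x^3: subtract (11)·f(x) = 11·x^3 + 44·x^2 - 22·x + 22, leaving -59·x^2 + 20·x - 34
The degree is now < 3, so this is the remainder. Hence a · b ≡ -59·x^2 + 20·x - 34 in Q[x]/(f).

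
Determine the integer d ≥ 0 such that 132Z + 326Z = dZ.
(132, 326) = (2); d = 2

In the PID Z, (a, b) is generated by gcd(a, b). Compute gcd(326, 132) with the extended Euclidean algorithm, tracking rows (r, s, t) with s·326 + t·132 = r:
  row A: (326, 1, 0)   [1·326 + 0·132 = 326]
  row B: (132, 0, 1)   [0·326 + 1·132 = 132]
  326 = 2·132 + 62   → row C = row A − 2·row B = (62, 1, −2)   [check: 1·326 − 2·132 = 62]
  132 = 2·62 + 8   → row D = row B − 2·row C = (8, −2, 5)   [check: −2·326 + 5·132 = 8]
  62 = 7·8 + 6   → row E = row C − 7·row D = (6, 15, −37)   [check: 15·326 − 37·132 = 6]
  8 = 1·6 + 2   → row F = row D − 1·row E = (2, −17, 42)   [check: −17·326 + 42·132 = 2]
  6 = 3·2 + 0   → remainder 0, stop. gcd = 2 (last nonzero row F).
So gcd(132, 326) = 2, with Bézout identity −17·326 + 42·132 = 2. Containment (⊇): the Bézout identity exhibits 2 as an element of (132, 326), giving (2) ⊆ (132, 326). Containment (⊆): since 2 | 132 and 2 | 326 (132 = 2·66, 326 = 2·163), every Z-linear combination of 132 and 326 is divisible by 2, so (132, 326) ⊆ (2). Therefore (132, 326) = (2), d = 2.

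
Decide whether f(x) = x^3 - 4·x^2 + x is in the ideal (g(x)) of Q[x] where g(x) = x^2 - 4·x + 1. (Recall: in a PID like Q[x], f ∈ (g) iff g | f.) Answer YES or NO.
YES

In Q[x] the ideal (g) consists of all multiples of g, so f ∈ (g) iff g | f, i.e. iff the remainder of f on division by g is 0. Divide f by g (g is monic, so eliminate the leading term of the running remainder at each step):
  leading term x^3: subtract (x)·g(x) = x^3 - 4·x^2 + x, leaving 0
The remainder is 0, so f(x) = g(x) · h(x) with h(x) = x. Hence g | f, i.e. f ∈ (g).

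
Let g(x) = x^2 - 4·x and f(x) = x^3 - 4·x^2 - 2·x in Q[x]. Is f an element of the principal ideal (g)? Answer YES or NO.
In Q[x] the ideal (g) consists of all multiples of g, so f ∈ (g) iff g | f, i.e. iff the remainder of f on division by g is 0. Divide f by g (g is monic, so eliminate the leading term of the running remainder at each step):
  leading term x^3: subtract (x)·g(x) = x^3 - 4·x^2, leaving -2·x
The remainder r(x) = -2·x ≠ 0 (and deg r < deg g), so g ∤ f, i.e. f ∉ (g).

Final answer: NO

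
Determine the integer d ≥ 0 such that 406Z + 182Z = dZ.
In the PID Z, (a, b) is generated by gcd(a, b). Compute gcd(406, 182) with the extended Euclidean algorithm, tracking rows (r, s, t) with s·406 + t·182 = r:
  row A: (406, 1, 0)   [1·406 + 0·182 = 406]
  row B: (182, 0, 1)   [0·406 + 1·182 = 182]
  406 = 2·182 + 42   → row C = row A − 2·row B = (42, 1, −2)   [check: 1·406 − 2·182 = 42]
  182 = 4·42 + 14   → row D = row B − 4·row C = (14, −4, 9)   [check: −4·406 + 9·182 = 14]
  42 = 3·14 + 0   → remainder 0, stop. gcd = 14 (last nonzero row D).
So gcd(406, 182) = 14, with Bézout identity −4·406 + 9·182 = 14. Containment (⊇): the Bézout identity exhibits 14 as an element of (406, 182), giving (14) ⊆ (406, 182). Containment (⊆): since 14 | 406 and 14 | 182 (406 = 14·29, 182 = 14·13), every Z-linear combination of 406 and 182 is divisible by 14, so (406, 182) ⊆ (14). Therefore (406, 182) = (14), d = 14.

Final answer: (406, 182) = (14); d = 14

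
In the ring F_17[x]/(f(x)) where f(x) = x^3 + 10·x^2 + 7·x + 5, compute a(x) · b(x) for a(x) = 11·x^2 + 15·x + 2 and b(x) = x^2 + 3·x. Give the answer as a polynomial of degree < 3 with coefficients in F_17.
Multiply as integer polynomials: a · b = 11·x^4 + 48·x^3 + 47·x^2 + 6·x. Reducing coefficients mod 17: a · b ≡ 11·x^4 + 14·x^3 + 13·x^2 + 6·x. Now divide by f(x) = x^3 + 10·x^2 + 7·x + 5 in F_17[x], eliminating the leading term at each step:
  leading term 11·x^4: subtract (11·x)·f(x) = 11·x^4 + 8·x^3 + 9·x^2 + 4·x, leaving 6·x^3 + 4·x^2 + 2·x (coefficients mod 17)
  leading term 6·x^3: subtract (6)·f(x) = 6·x^3 + 9·x^2 + 8·x + 13, leaving 12·x^2 + 11·x + 4 (coefficients mod 17)
The degree is now < 3, so this is the remainder. Hence a · b ≡ 12·x^2 + 11·x + 4 in F_17[x]/(f).

Final answer: a · b ≡ 12·x^2 + 11·x + 4 (mod f(x))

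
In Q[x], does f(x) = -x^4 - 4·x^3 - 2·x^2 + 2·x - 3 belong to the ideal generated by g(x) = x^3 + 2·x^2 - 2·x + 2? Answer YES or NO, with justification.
In Q[x] the ideal (g) consists of all multiples of g, so f ∈ (g) iff g | f, i.e. iff the remainder of f on division by g is 0. Divide f by g (g is monic, so eliminate the leading term of the running remainder at each step):
  leading term -x^4: subtract (-x)·g(x) = -x^4 - 2·x^3 + 2·x^2 - 2·x, leaving -2·x^3 - 4·x^2 + 4·x - 3
  leading term -2·x^3: subtract (-2)·g(x) = -2·x^3 - 4·x^2 + 4·x - 4, leaving 1
The remainder r(x) = 1 ≠ 0 (and deg r < deg g), so g ∤ f, i.e. f ∉ (g).

Final answer: NO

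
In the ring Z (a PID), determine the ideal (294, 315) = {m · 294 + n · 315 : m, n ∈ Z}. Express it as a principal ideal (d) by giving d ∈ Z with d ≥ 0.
(294, 315) = (21); d = 21

In the PID Z, (a, b) is generated by gcd(a, b). Compute gcd(315, 294) with the extended Euclidean algorithm, tracking rows (r, s, t) with s·315 + t·294 = r:
  row A: (315, 1, 0)   [1·315 + 0·294 = 315]
  row B: (294, 0, 1)   [0·315 + 1·294 = 294]
  315 = 1·294 + 21   → row C = row A − 1·row B = (21, 1, −1)   [check: 1·315 − 1·294 = 21]
  294 = 14·21 + 0   → remainder 0, stop. gcd = 21 (last nonzero row C).
So gcd(294, 315) = 21, with Bézout identity 1·315 − 1·294 = 21. Containment (⊇): the Bézout identity exhibits 21 as an element of (294, 315), giving (21) ⊆ (294, 315). Containment (⊆): since 21 | 294 and 21 | 315 (294 = 21·14, 315 = 21·15), every Z-linear combination of 294 and 315 is divisible by 21, so (294, 315) ⊆ (21). Therefore (294, 315) = (21), d = 21.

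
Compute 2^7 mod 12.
Use repeated squaring. Binary(7) = 111. Walk through the bits of the exponent 7 left-to-right: at each bit after the leading one, square the running value, then multiply by 2 if the bit is 1 (always reducing mod 12):
  bit 1 = 1 (leading): start with 2.
  bit 2 = 1: square 2^2 = 4; bit is 1, so multiply 4·2 = 8 (mod 12).
  bit 3 = 1: square 8^2 = 64 ≡ 4; bit is 1, so multiply 4·2 = 8 (mod 12).
Final value: 2^7 ≡ 8 (mod 12).

Final answer: 8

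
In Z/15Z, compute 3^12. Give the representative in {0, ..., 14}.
6

Use repeated squaring. Binary(12) = 1100. Walk through the bits of the exponent 12 left-to-right: at each bit after the leading one, square the running value, then multiply by 3 if the bit is 1 (always reducing mod 15):
  bit 1 = 1 (leading): start with 3.
  bit 2 = 1: square 3^2 = 9; bit is 1, so multiply 9·3 = 27 ≡ 12 (mod 15).
  bit 3 = 0: square 12^2 = 144 ≡ 9 (mod 15).
  bit 4 = 0: square 9^2 = 81 ≡ 6 (mod 15).
Final value: 3^12 ≡ 6 (mod 15).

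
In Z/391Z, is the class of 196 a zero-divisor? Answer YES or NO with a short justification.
gcd(196, 391) = 1, so 196 is a unit in Z/391Z (it has a multiplicative inverse). A unit cannot be a zero-divisor: if 196·b ≡ 0 then multiplying both sides by 196^(−1) gives b ≡ 0. So 196 is not a zero-divisor.

Final answer: NO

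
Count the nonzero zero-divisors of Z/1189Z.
Z/1189Z has 68 nonzero zero-divisors

In Z/1189Z each nonzero element is either a unit (gcd with 1189 is 1) or a zero-divisor (gcd > 1). The number of units is φ(1189): factorise 1189 = 29 · 41, so φ(1189) = (29 − 1) · (41 − 1) = 28 · 40 = 1120. The nonzero elements number 1189 − 1 = 1188. Hence the nonzero zero-divisors number 1188 − 1120 = 68.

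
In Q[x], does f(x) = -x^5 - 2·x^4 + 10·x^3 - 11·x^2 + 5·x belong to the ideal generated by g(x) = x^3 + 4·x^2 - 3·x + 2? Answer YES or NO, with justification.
In Q[x] the ideal (g) consists of all multiples of g, so f ∈ (g) iff g | f, i.e. iff the remainder of f on division by g is 0. Divide f by g (g is monic, so eliminate the leading term of the running remainder at each step):
  leading term -x^5: subtract (-x^2)·g(x) = -x^5 - 4·x^4 + 3·x^3 - 2·x^2, leaving 2·x^4 + 7·x^3 - 9·x^2 + 5·x
  leading term 2·x^4: subtract (2·x)·g(x) = 2·x^4 + 8·x^3 - 6·x^2 + 4·x, leaving -x^3 - 3·x^2 + x
  leading term -x^3: subtract (-1)·g(x) = -x^3 - 4·x^2 + 3·x - 2, leaving x^2 - 2·x + 2
The remainder r(x) = x^2 - 2·x + 2 ≠ 0 (and deg r < deg g), so g ∤ f, i.e. f ∉ (g).

Final answer: NO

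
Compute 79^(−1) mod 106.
79^(−1) ≡ 51 (mod 106)

Apply the extended Euclidean algorithm to (106, 79), tracking rows (r, s, t) with s·106 + t·79 = r. Each division r_prev = q·r_cur + r_new produces the new row as (previous row) − q·(current row):
  row A: (106, 1, 0)   [1·106 + 0·79 = 106]
  row B: (79, 0, 1)   [0·106 + 1·79 = 79]
  106 = 1·79 + 27   → row C = row A − 1·row B = (27, 1, −1)   [check: 1·106 − 1·79 = 27]
  79 = 2·27 + 25   → row D = row B − 2·row C = (25, −2, 3)   [check: −2·106 + 3·79 = 25]
  27 = 1·25 + 2   → row E = row C − 1·row D = (2, 3, −4)   [check: 3·106 − 4·79 = 2]
  25 = 12·2 + 1   → row F = row D − 12·row E = (1, −38, 51)   [check: −38·106 + 51·79 = 1]
  2 = 2·1 + 0   → remainder 0, stop. gcd = 1 (last nonzero row F).
The gcd is 1, so 79 is invertible mod 106. The last nonzero row gives −38·106 + 51·79 = 1, so t = 51. So 79^(−1) ≡ 51 (mod 106). Verify: 79 · 51 = 4029 ≡ 1 (mod 106). ✓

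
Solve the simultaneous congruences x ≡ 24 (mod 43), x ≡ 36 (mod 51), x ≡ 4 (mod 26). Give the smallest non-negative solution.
x ≡ 36144 (mod 57018); the representative in [0, 57018) is 36144

The moduli 43, 51, 26 are pairwise coprime, so by the CRT there is a unique solution mod 43·51·26 = 57018.
Solve by successive substitution. Start with x ≡ 24 (mod 43).
  Combine with x ≡ 36 (mod 51): write x = 24 + 43·t and require 24 + 43·t ≡ 36 (mod 51), i.e. 43·t ≡ 36 − 24 ≡ 12 (mod 51). Since 43^(−1) ≡ 19 (mod 51), t ≡ 19·12 ≡ 24 (mod 51). So x ≡ 24 + 43·24 = 1056 (mod 2193).
  Combine with x ≡ 4 (mod 26): write x = 1056 + 2193·t and require 1056 + 2193·t ≡ 4 (mod 26), i.e. 2193·t ≡ 4 − 1056 ≡ 14 (mod 26). Since 2193^(−1) ≡ 3 (mod 26) (2193 ≡ 9 (mod 26)), t ≡ 3·14 ≡ 16 (mod 26). So x ≡ 1056 + 2193·16 = 36144 (mod 57018).
Unique solution in [0, 57018): x = 36144.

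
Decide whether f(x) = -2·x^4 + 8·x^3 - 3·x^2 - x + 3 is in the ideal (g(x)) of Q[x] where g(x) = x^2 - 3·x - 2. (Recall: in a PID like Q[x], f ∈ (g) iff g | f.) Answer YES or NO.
In Q[x] the ideal (g) consists of all multiples of g, so f ∈ (g) iff g | f, i.e. iff the remainder of f on division by g is 0. Divide f by g (g is monic, so eliminate the leading term of the running remainder at each step):
  leading term -2·x^4: subtract (-2·x^2)·g(x) = -2·x^4 + 6·x^3 + 4·x^2, leaving 2·x^3 - 7·x^2 - x + 3
  leading term 2·x^3: subtract (2·x)·g(x) = 2·x^3 - 6·x^2 - 4·x, leaving -x^2 + 3·x + 3
  leading term -x^2: subtract (-1)·g(x) = -x^2 + 3·x + 2, leaving 1
The remainder r(x) = 1 ≠ 0 (and deg r < deg g), so g ∤ f, i.e. f ∉ (g).

Final answer: NO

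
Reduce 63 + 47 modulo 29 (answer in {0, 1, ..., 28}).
Reduce the summands first: 63 ≡ 5, 47 ≡ 18 (mod 29), so 63 + 47 ≡ 5 + 18 (mod 29). 5 + 18 = 23; 23 = 0·29 + 23, so (63 + 47) mod 29 = 23.

Final answer: 23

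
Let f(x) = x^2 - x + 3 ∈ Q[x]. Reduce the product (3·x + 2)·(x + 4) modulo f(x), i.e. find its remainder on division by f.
a · b ≡ 17·x - 1 (mod f(x))

First multiply in Q[x] without reducing: a · b = 3·x^2 + 14·x + 8. Now divide by f(x) = x^2 - x + 3, eliminating the leading term at each step:
  leading term 3·x^2: subtract (3)·f(x) = 3·x^2 - 3·x + 9, leaving 17·x - 1
The degree is now < 2, so this is the remainder. Hence a · b ≡ 17·x - 1 in Q[x]/(f).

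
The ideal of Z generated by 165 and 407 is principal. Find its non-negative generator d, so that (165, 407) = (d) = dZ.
(165, 407) = (11); d = 11

In the PID Z, (a, b) is generated by gcd(a, b). Compute gcd(407, 165) with the extended Euclidean algorithm, tracking rows (r, s, t) with s·407 + t·165 = r:
  row A: (407, 1, 0)   [1·407 + 0·165 = 407]
  row B: (165, 0, 1)   [0·407 + 1·165 = 165]
  407 = 2·165 + 77   → row C = row A − 2·row B = (77, 1, −2)   [check: 1·407 − 2·165 = 77]
  165 = 2·77 + 11   → row D = row B − 2·row C = (11, −2, 5)   [check: −2·407 + 5·165 = 11]
  77 = 7·11 + 0   → remainder 0, stop. gcd = 11 (last nonzero row D).
So gcd(165, 407) = 11, with Bézout identity −2·407 + 5·165 = 11. Containment (⊇): the Bézout identity exhibits 11 as an element of (165, 407), giving (11) ⊆ (165, 407). Containment (⊆): since 11 | 165 and 11 | 407 (165 = 11·15, 407 = 11·37), every Z-linear combination of 165 and 407 is divisible by 11, so (165, 407) ⊆ (11). Therefore (165, 407) = (11), d = 11.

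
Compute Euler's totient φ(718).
φ is multiplicative, with φ(p^e) = p^e − p^(e−1). Factorise 718 = 2 · 359. Then
  φ(718) = (2 − 1) · (359 − 1) = 1 · 358 = 358.

Final answer: φ(718) = 358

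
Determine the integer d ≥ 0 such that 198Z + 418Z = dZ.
In the PID Z, (a, b) is generated by gcd(a, b). Compute gcd(418, 198) with the extended Euclidean algorithm, tracking rows (r, s, t) with s·418 + t·198 = r:
  row A: (418, 1, 0)   [1·418 + 0·198 = 418]
  row B: (198, 0, 1)   [0·418 + 1·198 = 198]
  418 = 2·198 + 22   → row C = row A − 2·row B = (22, 1, −2)   [check: 1·418 − 2·198 = 22]
  198 = 9·22 + 0   → remainder 0, stop. gcd = 22 (last nonzero row C).
So gcd(198, 418) = 22, with Bézout identity 1·418 − 2·198 = 22. Containment (⊇): the Bézout identity exhibits 22 as an element of (198, 418), giving (22) ⊆ (198, 418). Containment (⊆): since 22 | 198 and 22 | 418 (198 = 22·9, 418 = 22·19), every Z-linear combination of 198 and 418 is divisible by 22, so (198, 418) ⊆ (22). Therefore (198, 418) = (22), d = 22.

Final answer: (198, 418) = (22); d = 22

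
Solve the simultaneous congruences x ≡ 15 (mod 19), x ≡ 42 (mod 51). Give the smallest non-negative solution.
The moduli 19, 51 are pairwise coprime, so by the CRT there is a unique solution mod 19·51 = 969.
Solve by successive substitution. Start with x ≡ 15 (mod 19).
  Combine with x ≡ 42 (mod 51): write x = 15 + 19·t and require 15 + 19·t ≡ 42 (mod 51), i.e. 19·t ≡ 42 − 15 ≡ 27 (mod 51). Since 19^(−1) ≡ 43 (mod 51), t ≡ 43·27 ≡ 39 (mod 51). So x ≡ 15 + 19·39 = 756 (mod 969).
Unique solution in [0, 969): x = 756.

Final answer: x ≡ 756 (mod 969); the representative in [0, 969) is 756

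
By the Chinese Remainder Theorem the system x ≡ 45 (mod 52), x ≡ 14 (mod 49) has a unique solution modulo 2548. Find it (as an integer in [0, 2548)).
The moduli 52, 49 are pairwise coprime, so by the CRT there is a unique solution mod 52·49 = 2548.
Solve by successive substitution. Start with x ≡ 45 (mod 52).
  Combine with x ≡ 14 (mod 49): write x = 45 + 52·t and require 45 + 52·t ≡ 14 (mod 49), i.e. 52·t ≡ 14 − 45 ≡ 18 (mod 49). Since 52^(−1) ≡ 33 (mod 49) (52 ≡ 3 (mod 49)), t ≡ 33·18 ≡ 6 (mod 49). So x ≡ 45 + 52·6 = 357 (mod 2548).
Unique solution in [0, 2548): x = 357.

Final answer: x ≡ 357 (mod 2548); the representative in [0, 2548) is 357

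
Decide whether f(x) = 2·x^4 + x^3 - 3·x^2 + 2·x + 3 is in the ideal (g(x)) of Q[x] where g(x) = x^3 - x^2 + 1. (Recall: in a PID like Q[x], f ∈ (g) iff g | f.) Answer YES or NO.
In Q[x] the ideal (g) consists of all multiples of g, so f ∈ (g) iff g | f, i.e. iff the remainder of f on division by g is 0. Divide f by g (g is monic, so eliminate the leading term of the running remainder at each step):
  leading term 2·x^4: subtract (2·x)·g(x) = 2·x^4 - 2·x^3 + 2·x, leaving 3·x^3 - 3·x^2 + 3
  leading term 3·x^3: subtract (3)·g(x) = 3·x^3 - 3·x^2 + 3, leaving 0
The remainder is 0, so f(x) = g(x) · h(x) with h(x) = 2·x + 3. Hence g | f, i.e. f ∈ (g).

Final answer: YES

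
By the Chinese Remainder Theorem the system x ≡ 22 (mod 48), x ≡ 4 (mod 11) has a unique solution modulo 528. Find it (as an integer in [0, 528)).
x ≡ 70 (mod 528); the representative in [0, 528) is 70

The moduli 48, 11 are pairwise coprime, so by the CRT there is a unique solution mod 48·11 = 528.
Solve by successive substitution. Start with x ≡ 22 (mod 48).
  Combine with x ≡ 4 (mod 11): write x = 22 + 48·t and require 22 + 48·t ≡ 4 (mod 11), i.e. 48·t ≡ 4 − 22 ≡ 4 (mod 11). Since 48^(−1) ≡ 3 (mod 11) (48 ≡ 4 (mod 11)), t ≡ 3·4 ≡ 1 (mod 11). So x ≡ 22 + 48·1 = 70 (mod 528).
Unique solution in [0, 528): x = 70.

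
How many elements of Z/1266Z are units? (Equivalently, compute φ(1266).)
Z/1266Z has φ(1266) = 420 units

An element a ∈ Z/1266Z is a unit iff gcd(a, 1266) = 1, so the number of units is φ(1266). φ is multiplicative, with φ(p^e) = p^e − p^(e−1). Factorise 1266 = 2 · 3 · 211. Then
  φ(1266) = (2 − 1) · (3 − 1) · (211 − 1) = 1 · 2 · 210 = 420.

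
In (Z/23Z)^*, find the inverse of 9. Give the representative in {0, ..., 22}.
9^(−1) ≡ 18 (mod 23)

Apply the extended Euclidean algorithm to (23, 9), tracking rows (r, s, t) with s·23 + t·9 = r. Each division r_prev = q·r_cur + r_new produces the new row as (previous row) − q·(current row):
  row A: (23, 1, 0)   [1·23 + 0·9 = 23]
  row B: (9, 0, 1)   [0·23 + 1·9 = 9]
  23 = 2·9 + 5   → row C = row A − 2·row B = (5, 1, −2)   [check: 1·23 − 2·9 = 5]
  9 = 1·5 + 4   → row D = row B − 1·row C = (4, −1, 3)   [check: −1·23 + 3·9 = 4]
  5 = 1·4 + 1   → row E = row C − 1·row D = (1, 2, −5)   [check: 2·23 − 5·9 = 1]
  4 = 4·1 + 0   → remainder 0, stop. gcd = 1 (last nonzero row E).
The gcd is 1, so 9 is invertible mod 23. The last nonzero row gives 2·23 − 5·9 = 1, so t = −5. So 9^(−1) ≡ −5 ≡ 18 (mod 23). Verify: 9 · 18 = 162 ≡ 1 (mod 23). ✓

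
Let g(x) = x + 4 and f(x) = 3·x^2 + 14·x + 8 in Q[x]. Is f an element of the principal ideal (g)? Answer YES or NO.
YES

In Q[x] the ideal (g) consists of all multiples of g, so f ∈ (g) iff g | f, i.e. iff the remainder of f on division by g is 0. Divide f by g (g is monic, so eliminate the leading term of the running remainder at each step):
  leading term 3·x^2: subtract (3·x)·g(x) = 3·x^2 + 12·x, leaving 2·x + 8
  leading term 2·x: subtract (2)·g(x) = 2·x + 8, leaving 0
The remainder is 0, so f(x) = g(x) · h(x) with h(x) = 3·x + 2. Hence g | f, i.e. f ∈ (g).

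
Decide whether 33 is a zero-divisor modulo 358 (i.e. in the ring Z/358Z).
NO

gcd(33, 358) = 1, so 33 is a unit in Z/358Z (it has a multiplicative inverse). A unit cannot be a zero-divisor: if 33·b ≡ 0 then multiplying both sides by 33^(−1) gives b ≡ 0. So 33 is not a zero-divisor.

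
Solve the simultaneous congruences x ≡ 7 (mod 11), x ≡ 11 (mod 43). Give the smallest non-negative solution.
The moduli 11, 43 are pairwise coprime, so by the CRT there is a unique solution mod 11·43 = 473.
Solve by successive substitution. Start with x ≡ 7 (mod 11).
  Combine with x ≡ 11 (mod 43): write x = 7 + 11·t and require 7 + 11·t ≡ 11 (mod 43), i.e. 11·t ≡ 11 − 7 ≡ 4 (mod 43). Since 11^(−1) ≡ 4 (mod 43), t ≡ 4·4 ≡ 16 (mod 43). So x ≡ 7 + 11·16 = 183 (mod 473).
Unique solution in [0, 473): x = 183.

Final answer: x ≡ 183 (mod 473); the representative in [0, 473) is 183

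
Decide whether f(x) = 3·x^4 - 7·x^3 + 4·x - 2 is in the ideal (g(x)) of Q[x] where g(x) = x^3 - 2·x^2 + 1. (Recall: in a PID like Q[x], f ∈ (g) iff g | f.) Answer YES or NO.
NO

In Q[x] the ideal (g) consists of all multiples of g, so f ∈ (g) iff g | f, i.e. iff the remainder of f on division by g is 0. Divide f by g (g is monic, so eliminate the leading term of the running remainder at each step):
  leading term 3·x^4: subtract (3·x)·g(x) = 3·x^4 - 6·x^3 + 3·x, leaving -x^3 + x - 2
  leading term -x^3: subtract (-1)·g(x) = -x^3 + 2·x^2 - 1, leaving -2·x^2 + x - 1
The remainder r(x) = -2·x^2 + x - 1 ≠ 0 (and deg r < deg g), so g ∤ f, i.e. f ∉ (g).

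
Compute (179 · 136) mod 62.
40

Reduce the factors first: 179 ≡ 55, 136 ≡ 12 (mod 62), so 179 · 136 ≡ 55 · 12 (mod 62). 55 · 12 = 660. Dividing by 62: 660 = 10·62 + 40. So (179 · 136) mod 62 = 40.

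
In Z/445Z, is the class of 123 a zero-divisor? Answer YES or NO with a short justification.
NO

gcd(123, 445) = 1, so 123 is a unit in Z/445Z (it has a multiplicative inverse). A unit cannot be a zero-divisor: if 123·b ≡ 0 then multiplying both sides by 123^(−1) gives b ≡ 0. So 123 is not a zero-divisor.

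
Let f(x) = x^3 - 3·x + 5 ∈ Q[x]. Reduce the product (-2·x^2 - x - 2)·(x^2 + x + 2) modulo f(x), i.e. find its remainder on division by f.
a · b ≡ -13·x^2 - 3·x + 11 (mod f(x))

First multiply in Q[x] without reducing: a · b = -2·x^4 - 3·x^3 - 7·x^2 - 4·x - 4. Now divide by f(x) = x^3 - 3·x + 5, eliminating the leading term at each step:
  leading term -2·x^4: subtract (-2·x)·f(x) = -2·x^4 + 6·x^2 - 10·x, leaving -3·x^3 - 13·x^2 + 6·x - 4
  leading term -3·x^3: subtract (-3)·f(x) = -3·x^3 + 9·x - 15, leaving -13·x^2 - 3·x + 11
The degree is now < 3, so this is the remainder. Hence a · b ≡ -13·x^2 - 3·x + 11 in Q[x]/(f).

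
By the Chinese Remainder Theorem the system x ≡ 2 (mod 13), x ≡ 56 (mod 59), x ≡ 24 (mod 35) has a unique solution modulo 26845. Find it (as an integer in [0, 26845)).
The moduli 13, 59, 35 are pairwise coprime, so by the CRT there is a unique solution mod 13·59·35 = 26845.
Solve by successive substitution. Start with x ≡ 2 (mod 13).
  Combine with x ≡ 56 (mod 59): write x = 2 + 13·t and require 2 + 13·t ≡ 56 (mod 59), i.e. 13·t ≡ 56 − 2 ≡ 54 (mod 59). Since 13^(−1) ≡ 50 (mod 59), t ≡ 50·54 ≡ 45 (mod 59). So x ≡ 2 + 13·45 = 587 (mod 767).
  Combine with x ≡ 24 (mod 35): write x = 587 + 767·t and require 587 + 767·t ≡ 24 (mod 35), i.e. 767·t ≡ 24 − 587 ≡ 32 (mod 35). Since 767^(−1) ≡ 23 (mod 35) (767 ≡ 32 (mod 35)), t ≡ 23·32 ≡ 1 (mod 35). So x ≡ 587 + 767·1 = 1354 (mod 26845).
Unique solution in [0, 26845): x = 1354.

Final answer: x ≡ 1354 (mod 26845); the representative in [0, 26845) is 1354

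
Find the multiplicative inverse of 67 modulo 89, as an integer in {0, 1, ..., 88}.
67^(−1) ≡ 4 (mod 89)

Apply the extended Euclidean algorithm to (89, 67), tracking rows (r, s, t) with s·89 + t·67 = r. Each division r_prev = q·r_cur + r_new produces the new row as (previous row) − q·(current row):
  row A: (89, 1, 0)   [1·89 + 0·67 = 89]
  row B: (67, 0, 1)   [0·89 + 1·67 = 67]
  89 = 1·67 + 22   → row C = row A − 1·row B = (22, 1, −1)   [check: 1·89 − 1·67 = 22]
  67 = 3·22 + 1   → row D = row B − 3·row C = (1, −3, 4)   [check: −3·89 + 4·67 = 1]
  22 = 22·1 + 0   → remainder 0, stop. gcd = 1 (last nonzero row D).
The gcd is 1, so 67 is invertible mod 89. The last nonzero row gives −3·89 + 4·67 = 1, so t = 4. So 67^(−1) ≡ 4 (mod 89). Verify: 67 · 4 = 268 ≡ 1 (mod 89). ✓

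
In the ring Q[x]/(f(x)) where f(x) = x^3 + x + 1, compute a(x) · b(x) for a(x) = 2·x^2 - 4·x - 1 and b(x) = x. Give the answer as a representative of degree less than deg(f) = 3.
First multiply in Q[x] without reducing: a · b = 2·x^3 - 4·x^2 - x. Now divide by f(x) = x^3 + x + 1, eliminating the leading term at each step:
  leading term 2·x^3: subtract (2)·f(x) = 2·x^3 + 2·x + 2, leaving -4·x^2 - 3·x - 2
The degree is now < 3, so this is the remainder. Hence a · b ≡ -4·x^2 - 3·x - 2 in Q[x]/(f).

Final answer: a · b ≡ -4·x^2 - 3·x - 2 (mod f(x))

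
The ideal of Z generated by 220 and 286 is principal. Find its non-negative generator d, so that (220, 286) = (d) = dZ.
(220, 286) = (22); d = 22

In the PID Z, (a, b) is generated by gcd(a, b). Compute gcd(286, 220) with the extended Euclidean algorithm, tracking rows (r, s, t) with s·286 + t·220 = r:
  row A: (286, 1, 0)   [1·286 + 0·220 = 286]
  row B: (220, 0, 1)   [0·286 + 1·220 = 220]
  286 = 1·220 + 66   → row C = row A − 1·row B = (66, 1, −1)   [check: 1·286 − 1·220 = 66]
  220 = 3·66 + 22   → row D = row B − 3·row C = (22, −3, 4)   [check: −3·286 + 4·220 = 22]
  66 = 3·22 + 0   → remainder 0, stop. gcd = 22 (last nonzero row D).
So gcd(220, 286) = 22, with Bézout identity −3·286 + 4·220 = 22. Containment (⊇): the Bézout identity exhibits 22 as an element of (220, 286), giving (22) ⊆ (220, 286). Containment (⊆): since 22 | 220 and 22 | 286 (220 = 22·10, 286 = 22·13), every Z-linear combination of 220 and 286 is divisible by 22, so (220, 286) ⊆ (22). Therefore (220, 286) = (22), d = 22.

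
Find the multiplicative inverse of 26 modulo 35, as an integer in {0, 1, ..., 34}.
Apply the extended Euclidean algorithm to (35, 26), tracking rows (r, s, t) with s·35 + t·26 = r. Each division r_prev = q·r_cur + r_new produces the new row as (previous row) − q·(current row):
  row A: (35, 1, 0)   [1·35 + 0·26 = 35]
  row B: (26, 0, 1)   [0·35 + 1·26 = 26]
  35 = 1·26 + 9   → row C = row A − 1·row B = (9, 1, −1)   [check: 1·35 − 1·26 = 9]
  26 = 2·9 + 8   → row D = row B − 2·row C = (8, −2, 3)   [check: −2·35 + 3·26 = 8]
  9 = 1·8 + 1   → row E = row C − 1·row D = (1, 3, −4)   [check: 3·35 − 4·26 = 1]
  8 = 8·1 + 0   → remainder 0, stop. gcd = 1 (last nonzero row E).
The gcd is 1, so 26 is invertible mod 35. The last nonzero row gives 3·35 − 4·26 = 1, so t = −4. So 26^(−1) ≡ −4 ≡ 31 (mod 35). Verify: 26 · 31 = 806 ≡ 1 (mod 35). ✓

Final answer: 26^(−1) ≡ 31 (mod 35)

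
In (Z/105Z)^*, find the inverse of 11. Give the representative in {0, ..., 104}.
Apply the extended Euclidean algorithm to (105, 11), tracking rows (r, s, t) with s·105 + t·11 = r. Each division r_prev = q·r_cur + r_new produces the new row as (previous row) − q·(current row):
  row A: (105, 1, 0)   [1·105 + 0·11 = 105]
  row B: (11, 0, 1)   [0·105 + 1·11 = 11]
  105 = 9·11 + 6   → row C = row A − 9·row B = (6, 1, −9)   [check: 1·105 − 9·11 = 6]
  11 = 1·6 + 5   → row D = row B − 1·row C = (5, −1, 10)   [check: −1·105 + 10·11 = 5]
  6 = 1·5 + 1   → row E = row C − 1·row D = (1, 2, −19)   [check: 2·105 − 19·11 = 1]
  5 = 5·1 + 0   → remainder 0, stop. gcd = 1 (last nonzero row E).
The gcd is 1, so 11 is invertible mod 105. The last nonzero row gives 2·105 − 19·11 = 1, so t = −19. So 11^(−1) ≡ −19 ≡ 86 (mod 105). Verify: 11 · 86 = 946 ≡ 1 (mod 105). ✓

Final answer: 11^(−1) ≡ 86 (mod 105)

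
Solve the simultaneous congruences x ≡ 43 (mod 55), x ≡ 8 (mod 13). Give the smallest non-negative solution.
The moduli 55, 13 are pairwise coprime, so by the CRT there is a unique solution mod 55·13 = 715.
Solve by successive substitution. Start with x ≡ 43 (mod 55).
  Combine with x ≡ 8 (mod 13): write x = 43 + 55·t and require 43 + 55·t ≡ 8 (mod 13), i.e. 55·t ≡ 8 − 43 ≡ 4 (mod 13). Since 55^(−1) ≡ 9 (mod 13) (55 ≡ 3 (mod 13)), t ≡ 9·4 ≡ 10 (mod 13). So x ≡ 43 + 55·10 = 593 (mod 715).
Unique solution in [0, 715): x = 593.

Final answer: x ≡ 593 (mod 715); the representative in [0, 715) is 593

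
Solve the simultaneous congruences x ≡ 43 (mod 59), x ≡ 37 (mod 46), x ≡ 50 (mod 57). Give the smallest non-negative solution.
The moduli 59, 46, 57 are pairwise coprime, so by the CRT there is a unique solution mod 59·46·57 = 154698.
Solve by successive substitution. Start with x ≡ 43 (mod 59).
  Combine with x ≡ 37 (mod 46): write x = 43 + 59·t and require 43 + 59·t ≡ 37 (mod 46), i.e. 59·t ≡ 37 − 43 ≡ 40 (mod 46). Since 59^(−1) ≡ 39 (mod 46) (59 ≡ 13 (mod 46)), t ≡ 39·40 ≡ 42 (mod 46). So x ≡ 43 + 59·42 = 2521 (mod 2714).
  Combine with x ≡ 50 (mod 57): write x = 2521 + 2714·t and require 2521 + 2714·t ≡ 50 (mod 57), i.e. 2714·t ≡ 50 − 2521 ≡ 37 (mod 57). Since 2714^(−1) ≡ 44 (mod 57) (2714 ≡ 35 (mod 57)), t ≡ 44·37 ≡ 32 (mod 57). So x ≡ 2521 + 2714·32 = 89369 (mod 154698).
Unique solution in [0, 154698): x = 89369.

Final answer: x ≡ 89369 (mod 154698); the representative in [0, 154698) is 89369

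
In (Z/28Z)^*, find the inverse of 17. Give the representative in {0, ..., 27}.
Apply the extended Euclidean algorithm to (28, 17), tracking rows (r, s, t) with s·28 + t·17 = r. Each division r_prev = q·r_cur + r_new produces the new row as (previous row) − q·(current row):
  row A: (28, 1, 0)   [1·28 + 0·17 = 28]
  row B: (17, 0, 1)   [0·28 + 1·17 = 17]
  28 = 1·17 + 11   → row C = row A − 1·row B = (11, 1, −1)   [check: 1·28 − 1·17 = 11]
  17 = 1·11 + 6   → row D = row B − 1·row C = (6, −1, 2)   [check: −1·28 + 2·17 = 6]
  11 = 1·6 + 5   → row E = row C − 1·row D = (5, 2, −3)   [check: 2·28 − 3·17 = 5]
  6 = 1·5 + 1   → row F = row D − 1·row E = (1, −3, 5)   [check: −3·28 + 5·17 = 1]
  5 = 5·1 + 0   → remainder 0, stop. gcd = 1 (last nonzero row F).
The gcd is 1, so 17 is invertible mod 28. The last nonzero row gives −3·28 + 5·17 = 1, so t = 5. So 17^(−1) ≡ 5 (mod 28). Verify: 17 · 5 = 85 ≡ 1 (mod 28). ✓

Final answer: 17^(−1) ≡ 5 (mod 28)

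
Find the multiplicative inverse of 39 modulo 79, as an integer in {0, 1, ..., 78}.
Apply the extended Euclidean algorithm to (79, 39), tracking rows (r, s, t) with s·79 + t·39 = r. Each division r_prev = q·r_cur + r_new produces the new row as (previous row) − q·(current row):
  row A: (79, 1, 0)   [1·79 + 0·39 = 79]
  row B: (39, 0, 1)   [0·79 + 1·39 = 39]
  79 = 2·39 + 1   → row C = row A − 2·row B = (1, 1, −2)   [check: 1·79 − 2·39 = 1]
  39 = 39·1 + 0   → remainder 0, stop. gcd = 1 (last nonzero row C).
The gcd is 1, so 39 is invertible mod 79. The last nonzero row gives 1·79 − 2·39 = 1, so t = −2. So 39^(−1) ≡ −2 ≡ 77 (mod 79). Verify: 39 · 77 = 3003 ≡ 1 (mod 79). ✓

Final answer: 39^(−1) ≡ 77 (mod 79)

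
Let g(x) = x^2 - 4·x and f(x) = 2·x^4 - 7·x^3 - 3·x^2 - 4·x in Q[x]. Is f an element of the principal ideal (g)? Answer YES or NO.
YES

In Q[x] the ideal (g) consists of all multiples of g, so f ∈ (g) iff g | f, i.e. iff the remainder of f on division by g is 0. Divide f by g (g is monic, so eliminate the leading term of the running remainder at each step):
  leading term 2·x^4: subtract (2·x^2)·g(x) = 2·x^4 - 8·x^3, leaving x^3 - 3·x^2 - 4·x
  leading term x^3: subtract (x)·g(x) = x^3 - 4·x^2, leaving x^2 - 4·x
  leading term x^2: subtract (1)·g(x) = x^2 - 4·x, leaving 0
The remainder is 0, so f(x) = g(x) · h(x) with h(x) = 2·x^2 + x + 1. Hence g | f, i.e. f ∈ (g).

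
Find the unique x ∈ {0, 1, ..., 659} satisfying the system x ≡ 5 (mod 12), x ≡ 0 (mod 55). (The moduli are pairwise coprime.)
x ≡ 605 (mod 660); the representative in [0, 660) is 605

The moduli 12, 55 are pairwise coprime, so by the CRT there is a unique solution mod 12·55 = 660.
Solve by successive substitution. Start with x ≡ 5 (mod 12).
  Combine with x ≡ 0 (mod 55): write x = 5 + 12·t and require 5 + 12·t ≡ 0 (mod 55), i.e. 12·t ≡ 0 − 5 ≡ 50 (mod 55). Since 12^(−1) ≡ 23 (mod 55), t ≡ 23·50 ≡ 50 (mod 55). So x ≡ 5 + 12·50 = 605 (mod 660).
Unique solution in [0, 660): x = 605.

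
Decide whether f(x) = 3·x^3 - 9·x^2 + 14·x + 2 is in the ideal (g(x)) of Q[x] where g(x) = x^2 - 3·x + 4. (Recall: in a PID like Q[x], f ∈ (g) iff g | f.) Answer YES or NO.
In Q[x] the ideal (g) consists of all multiples of g, so f ∈ (g) iff g | f, i.e. iff the remainder of f on division by g is 0. Divide f by g (g is monic, so eliminate the leading term of the running remainder at each step):
  leading term 3·x^3: subtract (3·x)·g(x) = 3·x^3 - 9·x^2 + 12·x, leaving 2·x + 2
The remainder r(x) = 2·x + 2 ≠ 0 (and deg r < deg g), so g ∤ f, i.e. f ∉ (g).

Final answer: NO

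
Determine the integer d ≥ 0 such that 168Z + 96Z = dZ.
In the PID Z, (a, b) is generated by gcd(a, b). Compute gcd(168, 96) with the extended Euclidean algorithm, tracking rows (r, s, t) with s·168 + t·96 = r:
  row A: (168, 1, 0)   [1·168 + 0·96 = 168]
  row B: (96, 0, 1)   [0·168 + 1·96 = 96]
  168 = 1·96 + 72   → row C = row A − 1·row B = (72, 1, −1)   [check: 1·168 − 1·96 = 72]
  96 = 1·72 + 24   → row D = row B − 1·row C = (24, −1, 2)   [check: −1·168 + 2·96 = 24]
  72 = 3·24 + 0   → remainder 0, stop. gcd = 24 (last nonzero row D).
So gcd(168, 96) = 24, with Bézout identity −1·168 + 2·96 = 24. Containment (⊇): the Bézout identity exhibits 24 as an element of (168, 96), giving (24) ⊆ (168, 96). Containment (⊆): since 24 | 168 and 24 | 96 (168 = 24·7, 96 = 24·4), every Z-linear combination of 168 and 96 is divisible by 24, so (168, 96) ⊆ (24). Therefore (168, 96) = (24), d = 24.

Final answer: (168, 96) = (24); d = 24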